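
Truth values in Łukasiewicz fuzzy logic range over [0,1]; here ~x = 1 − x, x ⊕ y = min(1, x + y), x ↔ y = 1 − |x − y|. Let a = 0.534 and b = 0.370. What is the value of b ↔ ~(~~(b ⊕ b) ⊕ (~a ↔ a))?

0.630

b ⊕ b = min(1, 0.370 + 0.370) = min(1, 0.740) = 0.740
~(b ⊕ b) = 1 − 0.740 = 0.260
~~(b ⊕ b) = 1 − 0.260 = 0.740
~a = 1 − 0.534 = 0.466
~a ↔ a = 1 − |0.466 − 0.534| = 1 − 0.068 = 0.932
~~(b ⊕ b) ⊕ (~a ↔ a) = min(1, 0.740 + 0.932) = min(1, 1.672) = 1.000
~(~~(b ⊕ b) ⊕ (~a ↔ a)) = 1 − 1.000 = 0.000
b ↔ ~(~~(b ⊕ b) ⊕ (~a ↔ a)) = 1 − |0.370 − 0.000| = 1 − 0.370 = 0.630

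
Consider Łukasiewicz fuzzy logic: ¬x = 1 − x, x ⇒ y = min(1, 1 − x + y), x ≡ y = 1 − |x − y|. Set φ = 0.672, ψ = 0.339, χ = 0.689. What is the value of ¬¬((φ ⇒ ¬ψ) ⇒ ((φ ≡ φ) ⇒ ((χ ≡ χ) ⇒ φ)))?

¬ψ = 1 − 0.339 = 0.661
φ ⇒ ¬ψ = min(1, 1 − 0.672 + 0.661) = min(1, 0.989) = 0.989
φ ≡ φ = 1 − |0.672 − 0.672| = 1 − 0.000 = 1.000
χ ≡ χ = 1 − |0.689 − 0.689| = 1 − 0.000 = 1.000
(χ ≡ χ) ⇒ φ = min(1, 1 − 1.000 + 0.672) = min(1, 0.672) = 0.672
(φ ≡ φ) ⇒ ((χ ≡ χ) ⇒ φ) = min(1, 1 − 1.000 + 0.672) = min(1, 0.672) = 0.672
(φ ⇒ ¬ψ) ⇒ ((φ ≡ φ) ⇒ ((χ ≡ χ) ⇒ φ)) = min(1, 1 − 0.989 + 0.672) = min(1, 0.683) = 0.683
¬((φ ⇒ ¬ψ) ⇒ ((φ ≡ φ) ⇒ ((χ ≡ χ) ⇒ φ))) = 1 − 0.683 = 0.317
¬¬((φ ⇒ ¬ψ) ⇒ ((φ ≡ φ) ⇒ ((χ ≡ χ) ⇒ φ))) = 1 − 0.317 = 0.683

0.683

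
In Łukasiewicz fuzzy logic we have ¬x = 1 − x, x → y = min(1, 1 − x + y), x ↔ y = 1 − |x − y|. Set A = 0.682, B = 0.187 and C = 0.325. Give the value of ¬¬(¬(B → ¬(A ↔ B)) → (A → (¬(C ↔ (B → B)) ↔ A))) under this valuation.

A ↔ B = 1 − |0.682 − 0.187| = 1 − 0.495 = 0.505
¬(A ↔ B) = 1 − 0.505 = 0.495
B → ¬(A ↔ B) = min(1, 1 − 0.187 + 0.495) = min(1, 1.308) = 1.000
¬(B → ¬(A ↔ B)) = 1 − 1.000 = 0.000
B → B = min(1, 1 − 0.187 + 0.187) = min(1, 1.000) = 1.000
C ↔ (B → B) = 1 − |0.325 − 1.000| = 1 − 0.675 = 0.325
¬(C ↔ (B → B)) = 1 − 0.325 = 0.675
¬(C ↔ (B → B)) ↔ A = 1 − |0.675 − 0.682| = 1 − 0.007 = 0.993
A → (¬(C ↔ (B → B)) ↔ A) = min(1, 1 − 0.682 + 0.993) = min(1, 1.311) = 1.000
¬(B → ¬(A ↔ B)) → (A → (¬(C ↔ (B → B)) ↔ A)) = min(1, 1 − 0.000 + 1.000) = min(1, 2.000) = 1.000
¬(¬(B → ¬(A ↔ B)) → (A → (¬(C ↔ (B → B)) ↔ A))) = 1 − 1.000 = 0.000
¬¬(¬(B → ¬(A ↔ B)) → (A → (¬(C ↔ (B → B)) ↔ A))) = 1 − 0.000 = 1.000

1.000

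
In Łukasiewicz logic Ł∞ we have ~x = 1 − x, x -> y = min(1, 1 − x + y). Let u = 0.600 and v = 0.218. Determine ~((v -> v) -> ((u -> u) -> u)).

0.400

v -> v = min(1, 1 − 0.218 + 0.218) = min(1, 1.000) = 1.000
u -> u = min(1, 1 − 0.600 + 0.600) = min(1, 1.000) = 1.000
(u -> u) -> u = min(1, 1 − 1.000 + 0.600) = min(1, 0.600) = 0.600
(v -> v) -> ((u -> u) -> u) = min(1, 1 − 1.000 + 0.600) = min(1, 0.600) = 0.600
~((v -> v) -> ((u -> u) -> u)) = 1 − 0.600 = 0.400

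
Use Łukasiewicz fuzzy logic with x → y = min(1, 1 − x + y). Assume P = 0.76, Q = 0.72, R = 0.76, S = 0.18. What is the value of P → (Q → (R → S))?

R → S = min(1, 1 − 0.76 + 0.18) = min(1, 0.42) = 0.42
Q → (R → S) = min(1, 1 − 0.72 + 0.42) = min(1, 0.70) = 0.70
P → (Q → (R → S)) = min(1, 1 − 0.76 + 0.70) = min(1, 0.94) = 0.94

0.94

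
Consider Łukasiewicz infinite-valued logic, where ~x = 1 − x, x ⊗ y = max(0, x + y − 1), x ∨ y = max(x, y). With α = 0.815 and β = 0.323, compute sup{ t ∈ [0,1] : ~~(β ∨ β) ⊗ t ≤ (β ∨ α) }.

β ∨ β = max(0.323, 0.323) = 0.323
~(β ∨ β) = 1 − 0.323 = 0.677
~~(β ∨ β) = 1 − 0.677 = 0.323
So the left factor is ~~(β ∨ β) = 0.323.
β ∨ α = max(0.323, 0.815) = 0.815
So the right-hand bound is β ∨ α = 0.815.
The residuum of the Łukasiewicz t-norm gives the supremum: min(1, 1 − 0.323 + 0.815).
1 − 0.323 + 0.815 = 1.492, so t = min(1, 1.492) = 1.000.
Check: 0.323 ⊗ 1.000 = max(0, 0.323) = 0.323 ≤ 0.815.

1.000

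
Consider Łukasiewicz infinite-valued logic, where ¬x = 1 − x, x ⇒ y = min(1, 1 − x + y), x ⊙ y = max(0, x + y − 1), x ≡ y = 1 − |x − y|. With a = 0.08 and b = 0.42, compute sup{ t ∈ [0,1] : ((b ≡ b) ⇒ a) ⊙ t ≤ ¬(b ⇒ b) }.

b ≡ b = 1 − |0.42 − 0.42| = 1 − 0.00 = 1.00
(b ≡ b) ⇒ a = min(1, 1 − 1.00 + 0.08) = min(1, 0.08) = 0.08
So the left factor is (b ≡ b) ⇒ a = 0.08.
b ⇒ b = min(1, 1 − 0.42 + 0.42) = min(1, 1.00) = 1.00
¬(b ⇒ b) = 1 − 1.00 = 0.00
So the right-hand bound is ¬(b ⇒ b) = 0.00.
The residuum of the Łukasiewicz t-norm gives the supremum: min(1, 1 − 0.08 + 0.00).
1 − 0.08 + 0.00 = 0.92, so t = min(1, 0.92) = 0.92.
Check: 0.08 ⊙ 0.92 = max(0, 0.00) = 0.00 ≤ 0.00.

0.92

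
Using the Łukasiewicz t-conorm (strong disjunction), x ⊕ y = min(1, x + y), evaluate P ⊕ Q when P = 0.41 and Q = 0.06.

P ⊕ Q = min(1, 0.41 + 0.06) = min(1, 0.47) = 0.47
For comparison, the Gödel t-conorm max(x, y) would give 0.41.

0.47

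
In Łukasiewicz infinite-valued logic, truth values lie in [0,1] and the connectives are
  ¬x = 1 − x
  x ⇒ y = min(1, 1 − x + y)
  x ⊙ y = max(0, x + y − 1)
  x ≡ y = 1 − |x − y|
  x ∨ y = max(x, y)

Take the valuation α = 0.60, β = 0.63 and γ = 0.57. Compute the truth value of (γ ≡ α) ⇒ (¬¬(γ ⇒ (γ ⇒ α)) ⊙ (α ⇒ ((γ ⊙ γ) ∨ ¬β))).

0.80

γ ≡ α = 1 − |0.57 − 0.60| = 1 − 0.03 = 0.97
γ ⇒ α = min(1, 1 − 0.57 + 0.60) = min(1, 1.03) = 1.00
γ ⇒ (γ ⇒ α) = min(1, 1 − 0.57 + 1.00) = min(1, 1.43) = 1.00
¬(γ ⇒ (γ ⇒ α)) = 1 − 1.00 = 0.00
¬¬(γ ⇒ (γ ⇒ α)) = 1 − 0.00 = 1.00
γ ⊙ γ = max(0, 0.57 + 0.57 − 1) = max(0, 0.14) = 0.14
¬β = 1 − 0.63 = 0.37
(γ ⊙ γ) ∨ ¬β = max(0.14, 0.37) = 0.37
α ⇒ ((γ ⊙ γ) ∨ ¬β) = min(1, 1 − 0.60 + 0.37) = min(1, 0.77) = 0.77
¬¬(γ ⇒ (γ ⇒ α)) ⊙ (α ⇒ ((γ ⊙ γ) ∨ ¬β)) = max(0, 1.00 + 0.77 − 1) = max(0, 0.77) = 0.77
(γ ≡ α) ⇒ (¬¬(γ ⇒ (γ ⇒ α)) ⊙ (α ⇒ ((γ ⊙ γ) ∨ ¬β))) = min(1, 1 − 0.97 + 0.77) = min(1, 0.80) = 0.80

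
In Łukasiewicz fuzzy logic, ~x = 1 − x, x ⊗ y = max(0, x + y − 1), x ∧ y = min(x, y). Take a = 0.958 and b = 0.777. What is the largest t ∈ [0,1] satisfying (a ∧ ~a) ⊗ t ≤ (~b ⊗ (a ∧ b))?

0.958

~a = 1 − 0.958 = 0.042
a ∧ ~a = min(0.958, 0.042) = 0.042
So the left factor is a ∧ ~a = 0.042.
~b = 1 − 0.777 = 0.223
a ∧ b = min(0.958, 0.777) = 0.777
~b ⊗ (a ∧ b) = max(0, 0.223 + 0.777 − 1) = max(0, 0.000) = 0.000
So the right-hand bound is ~b ⊗ (a ∧ b) = 0.000.
The residuum of the Łukasiewicz t-norm gives the supremum: min(1, 1 − 0.042 + 0.000).
1 − 0.042 + 0.000 = 0.958, so t = min(1, 0.958) = 0.958.
Check: 0.042 ⊗ 0.958 = max(0, 0.000) = 0.000 ≤ 0.000.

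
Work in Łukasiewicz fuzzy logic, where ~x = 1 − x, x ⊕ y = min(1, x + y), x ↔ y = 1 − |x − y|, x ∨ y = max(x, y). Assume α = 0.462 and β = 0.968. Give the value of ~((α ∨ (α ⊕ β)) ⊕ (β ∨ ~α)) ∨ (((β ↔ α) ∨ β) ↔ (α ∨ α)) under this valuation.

0.494

α ⊕ β = min(1, 0.462 + 0.968) = min(1, 1.430) = 1.000
α ∨ (α ⊕ β) = max(0.462, 1.000) = 1.000
~α = 1 − 0.462 = 0.538
β ∨ ~α = max(0.968, 0.538) = 0.968
(α ∨ (α ⊕ β)) ⊕ (β ∨ ~α) = min(1, 1.000 + 0.968) = min(1, 1.968) = 1.000
~((α ∨ (α ⊕ β)) ⊕ (β ∨ ~α)) = 1 − 1.000 = 0.000
β ↔ α = 1 − |0.968 − 0.462| = 1 − 0.506 = 0.494
(β ↔ α) ∨ β = max(0.494, 0.968) = 0.968
α ∨ α = max(0.462, 0.462) = 0.462
((β ↔ α) ∨ β) ↔ (α ∨ α) = 1 − |0.968 − 0.462| = 1 − 0.506 = 0.494
~((α ∨ (α ⊕ β)) ⊕ (β ∨ ~α)) ∨ (((β ↔ α) ∨ β) ↔ (α ∨ α)) = max(0.000, 0.494) = 0.494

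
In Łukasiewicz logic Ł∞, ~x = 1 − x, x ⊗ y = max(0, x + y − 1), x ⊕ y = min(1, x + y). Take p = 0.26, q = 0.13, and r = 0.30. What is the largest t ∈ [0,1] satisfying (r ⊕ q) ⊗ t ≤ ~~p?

0.83

r ⊕ q = min(1, 0.30 + 0.13) = min(1, 0.43) = 0.43
So the left factor is r ⊕ q = 0.43.
~p = 1 − 0.26 = 0.74
~~p = 1 − 0.74 = 0.26
So the right-hand bound is ~~p = 0.26.
The residuum of the Łukasiewicz t-norm gives the supremum: min(1, 1 − 0.43 + 0.26).
1 − 0.43 + 0.26 = 0.83, so t = min(1, 0.83) = 0.83.
Check: 0.43 ⊗ 0.83 = max(0, 0.26) = 0.26 ≤ 0.26.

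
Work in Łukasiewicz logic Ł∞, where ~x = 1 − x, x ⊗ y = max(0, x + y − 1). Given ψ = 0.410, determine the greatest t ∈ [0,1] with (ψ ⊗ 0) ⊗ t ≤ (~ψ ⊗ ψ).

1.000

ψ ⊗ 0 = max(0, 0.410 + 0.000 − 1) = max(0, -0.590) = 0.000
So the left factor is ψ ⊗ 0 = 0.000.
~ψ = 1 − 0.410 = 0.590
~ψ ⊗ ψ = max(0, 0.590 + 0.410 − 1) = max(0, 0.000) = 0.000
So the right-hand bound is ~ψ ⊗ ψ = 0.000.
The residuum of the Łukasiewicz t-norm gives the supremum: min(1, 1 − 0.000 + 0.000).
1 − 0.000 + 0.000 = 1.000, so t = min(1, 1.000) = 1.000.
Check: 0.000 ⊗ 1.000 = max(0, 0.000) = 0.000 ≤ 0.000.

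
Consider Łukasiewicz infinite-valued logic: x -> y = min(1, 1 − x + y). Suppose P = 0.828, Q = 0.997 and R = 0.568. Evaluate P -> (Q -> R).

Q -> R = min(1, 1 − 0.997 + 0.568) = min(1, 0.571) = 0.571
P -> (Q -> R) = min(1, 1 − 0.828 + 0.571) = min(1, 0.743) = 0.743

0.743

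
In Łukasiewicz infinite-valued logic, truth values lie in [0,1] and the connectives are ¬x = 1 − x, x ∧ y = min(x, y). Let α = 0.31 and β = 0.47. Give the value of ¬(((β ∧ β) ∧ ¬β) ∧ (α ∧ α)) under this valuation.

β ∧ β = min(0.47, 0.47) = 0.47
¬β = 1 − 0.47 = 0.53
(β ∧ β) ∧ ¬β = min(0.47, 0.53) = 0.47
α ∧ α = min(0.31, 0.31) = 0.31
((β ∧ β) ∧ ¬β) ∧ (α ∧ α) = min(0.47, 0.31) = 0.31
¬(((β ∧ β) ∧ ¬β) ∧ (α ∧ α)) = 1 − 0.31 = 0.69

0.69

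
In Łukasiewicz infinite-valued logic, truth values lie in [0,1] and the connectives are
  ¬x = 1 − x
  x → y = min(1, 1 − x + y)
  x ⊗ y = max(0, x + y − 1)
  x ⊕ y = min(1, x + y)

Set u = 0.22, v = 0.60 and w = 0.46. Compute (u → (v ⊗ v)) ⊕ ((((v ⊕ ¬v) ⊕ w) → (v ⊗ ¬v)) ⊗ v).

v ⊗ v = max(0, 0.60 + 0.60 − 1) = max(0, 0.20) = 0.20
u → (v ⊗ v) = min(1, 1 − 0.22 + 0.20) = min(1, 0.98) = 0.98
¬v = 1 − 0.60 = 0.40
v ⊕ ¬v = min(1, 0.60 + 0.40) = min(1, 1.00) = 1.00
(v ⊕ ¬v) ⊕ w = min(1, 1.00 + 0.46) = min(1, 1.46) = 1.00
v ⊗ ¬v = max(0, 0.60 + 0.40 − 1) = max(0, 0.00) = 0.00
((v ⊕ ¬v) ⊕ w) → (v ⊗ ¬v) = min(1, 1 − 1.00 + 0.00) = min(1, 0.00) = 0.00
(((v ⊕ ¬v) ⊕ w) → (v ⊗ ¬v)) ⊗ v = max(0, 0.00 + 0.60 − 1) = max(0, -0.40) = 0.00
(u → (v ⊗ v)) ⊕ ((((v ⊕ ¬v) ⊕ w) → (v ⊗ ¬v)) ⊗ v) = min(1, 0.98 + 0.00) = min(1, 0.98) = 0.98

0.98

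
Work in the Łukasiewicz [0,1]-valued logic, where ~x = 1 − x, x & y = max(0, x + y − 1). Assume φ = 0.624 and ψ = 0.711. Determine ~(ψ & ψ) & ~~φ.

0.202

ψ & ψ = max(0, 0.711 + 0.711 − 1) = max(0, 0.422) = 0.422
~(ψ & ψ) = 1 − 0.422 = 0.578
~φ = 1 − 0.624 = 0.376
~~φ = 1 − 0.376 = 0.624
~(ψ & ψ) & ~~φ = max(0, 0.578 + 0.624 − 1) = max(0, 0.202) = 0.202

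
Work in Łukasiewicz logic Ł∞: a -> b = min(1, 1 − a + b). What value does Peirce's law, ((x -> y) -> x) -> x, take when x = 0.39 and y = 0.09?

x -> y = min(1, 1 − 0.39 + 0.09) = min(1, 0.70) = 0.70
(x -> y) -> x = min(1, 1 − 0.70 + 0.39) = min(1, 0.69) = 0.69
((x -> y) -> x) -> x = min(1, 1 − 0.69 + 0.39) = min(1, 0.70) = 0.70
(The value 0.70 < 1 shows this instance is not satisfied; not a Ł∞-tautology in general.)

0.70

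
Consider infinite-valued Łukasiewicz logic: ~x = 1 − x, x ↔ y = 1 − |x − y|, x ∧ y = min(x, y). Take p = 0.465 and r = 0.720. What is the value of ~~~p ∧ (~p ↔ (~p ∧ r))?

~p = 1 − 0.465 = 0.535
~~p = 1 − 0.535 = 0.465
~~~p = 1 − 0.465 = 0.535
~p ∧ r = min(0.535, 0.720) = 0.535
~p ↔ (~p ∧ r) = 1 − |0.535 − 0.535| = 1 − 0.000 = 1.000
~~~p ∧ (~p ↔ (~p ∧ r)) = min(0.535, 1.000) = 0.535

0.535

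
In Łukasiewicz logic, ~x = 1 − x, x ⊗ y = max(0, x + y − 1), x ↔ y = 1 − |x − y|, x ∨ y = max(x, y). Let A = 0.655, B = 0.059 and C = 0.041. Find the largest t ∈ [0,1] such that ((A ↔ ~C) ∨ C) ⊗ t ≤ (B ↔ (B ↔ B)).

~C = 1 − 0.041 = 0.959
A ↔ ~C = 1 − |0.655 − 0.959| = 1 − 0.304 = 0.696
(A ↔ ~C) ∨ C = max(0.696, 0.041) = 0.696
So the left factor is (A ↔ ~C) ∨ C = 0.696.
B ↔ B = 1 − |0.059 − 0.059| = 1 − 0.000 = 1.000
B ↔ (B ↔ B) = 1 − |0.059 − 1.000| = 1 − 0.941 = 0.059
So the right-hand bound is B ↔ (B ↔ B) = 0.059.
The residuum of the Łukasiewicz t-norm gives the supremum: min(1, 1 − 0.696 + 0.059).
1 − 0.696 + 0.059 = 0.363, so t = min(1, 0.363) = 0.363.
Check: 0.696 ⊗ 0.363 = max(0, 0.059) = 0.059 ≤ 0.059.

0.363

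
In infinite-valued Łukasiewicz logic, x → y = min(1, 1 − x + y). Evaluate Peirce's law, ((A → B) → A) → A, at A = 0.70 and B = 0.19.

0.70

A → B = min(1, 1 − 0.70 + 0.19) = min(1, 0.49) = 0.49
(A → B) → A = min(1, 1 − 0.49 + 0.70) = min(1, 1.21) = 1.00
((A → B) → A) → A = min(1, 1 − 1.00 + 0.70) = min(1, 0.70) = 0.70
(The value 0.70 < 1 shows this instance is not satisfied; not a Ł∞-tautology in general.)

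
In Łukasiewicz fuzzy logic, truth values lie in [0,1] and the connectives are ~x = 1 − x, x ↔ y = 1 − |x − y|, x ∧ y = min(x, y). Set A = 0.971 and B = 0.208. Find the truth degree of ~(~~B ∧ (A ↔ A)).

~B = 1 − 0.208 = 0.792
~~B = 1 − 0.792 = 0.208
A ↔ A = 1 − |0.971 − 0.971| = 1 − 0.000 = 1.000
~~B ∧ (A ↔ A) = min(0.208, 1.000) = 0.208
~(~~B ∧ (A ↔ A)) = 1 − 0.208 = 0.792

0.792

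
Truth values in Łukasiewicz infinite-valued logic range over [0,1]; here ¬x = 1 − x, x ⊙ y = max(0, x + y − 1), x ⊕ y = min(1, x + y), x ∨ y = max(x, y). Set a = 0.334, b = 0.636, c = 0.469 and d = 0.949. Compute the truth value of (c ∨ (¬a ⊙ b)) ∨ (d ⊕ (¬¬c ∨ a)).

1.000

¬a = 1 − 0.334 = 0.666
¬a ⊙ b = max(0, 0.666 + 0.636 − 1) = max(0, 0.302) = 0.302
c ∨ (¬a ⊙ b) = max(0.469, 0.302) = 0.469
¬c = 1 − 0.469 = 0.531
¬¬c = 1 − 0.531 = 0.469
¬¬c ∨ a = max(0.469, 0.334) = 0.469
d ⊕ (¬¬c ∨ a) = min(1, 0.949 + 0.469) = min(1, 1.418) = 1.000
(c ∨ (¬a ⊙ b)) ∨ (d ⊕ (¬¬c ∨ a)) = max(0.469, 1.000) = 1.000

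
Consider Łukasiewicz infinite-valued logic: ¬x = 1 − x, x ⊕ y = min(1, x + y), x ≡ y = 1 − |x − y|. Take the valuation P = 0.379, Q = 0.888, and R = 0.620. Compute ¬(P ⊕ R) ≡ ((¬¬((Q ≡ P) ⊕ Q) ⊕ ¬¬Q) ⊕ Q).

0.001

P ⊕ R = min(1, 0.379 + 0.620) = min(1, 0.999) = 0.999
¬(P ⊕ R) = 1 − 0.999 = 0.001
Q ≡ P = 1 − |0.888 − 0.379| = 1 − 0.509 = 0.491
(Q ≡ P) ⊕ Q = min(1, 0.491 + 0.888) = min(1, 1.379) = 1.000
¬((Q ≡ P) ⊕ Q) = 1 − 1.000 = 0.000
¬¬((Q ≡ P) ⊕ Q) = 1 − 0.000 = 1.000
¬Q = 1 − 0.888 = 0.112
¬¬Q = 1 − 0.112 = 0.888
¬¬((Q ≡ P) ⊕ Q) ⊕ ¬¬Q = min(1, 1.000 + 0.888) = min(1, 1.888) = 1.000
(¬¬((Q ≡ P) ⊕ Q) ⊕ ¬¬Q) ⊕ Q = min(1, 1.000 + 0.888) = min(1, 1.888) = 1.000
¬(P ⊕ R) ≡ ((¬¬((Q ≡ P) ⊕ Q) ⊕ ¬¬Q) ⊕ Q) = 1 − |0.001 − 1.000| = 1 − 0.999 = 0.001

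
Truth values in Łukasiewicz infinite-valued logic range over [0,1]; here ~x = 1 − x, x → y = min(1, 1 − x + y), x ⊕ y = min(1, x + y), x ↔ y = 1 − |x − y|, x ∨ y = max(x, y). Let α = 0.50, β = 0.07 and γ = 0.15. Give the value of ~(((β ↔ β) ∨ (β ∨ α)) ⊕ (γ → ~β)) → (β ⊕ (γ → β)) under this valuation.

β ↔ β = 1 − |0.07 − 0.07| = 1 − 0.00 = 1.00
β ∨ α = max(0.07, 0.50) = 0.50
(β ↔ β) ∨ (β ∨ α) = max(1.00, 0.50) = 1.00
~β = 1 − 0.07 = 0.93
γ → ~β = min(1, 1 − 0.15 + 0.93) = min(1, 1.78) = 1.00
((β ↔ β) ∨ (β ∨ α)) ⊕ (γ → ~β) = min(1, 1.00 + 1.00) = min(1, 2.00) = 1.00
~(((β ↔ β) ∨ (β ∨ α)) ⊕ (γ → ~β)) = 1 − 1.00 = 0.00
γ → β = min(1, 1 − 0.15 + 0.07) = min(1, 0.92) = 0.92
β ⊕ (γ → β) = min(1, 0.07 + 0.92) = min(1, 0.99) = 0.99
~(((β ↔ β) ∨ (β ∨ α)) ⊕ (γ → ~β)) → (β ⊕ (γ → β)) = min(1, 1 − 0.00 + 0.99) = min(1, 1.99) = 1.00

1.00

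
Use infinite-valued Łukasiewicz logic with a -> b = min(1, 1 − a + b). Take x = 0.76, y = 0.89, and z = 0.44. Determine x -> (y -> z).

y -> z = min(1, 1 − 0.89 + 0.44) = min(1, 0.55) = 0.55
x -> (y -> z) = min(1, 1 − 0.76 + 0.55) = min(1, 0.79) = 0.79

0.79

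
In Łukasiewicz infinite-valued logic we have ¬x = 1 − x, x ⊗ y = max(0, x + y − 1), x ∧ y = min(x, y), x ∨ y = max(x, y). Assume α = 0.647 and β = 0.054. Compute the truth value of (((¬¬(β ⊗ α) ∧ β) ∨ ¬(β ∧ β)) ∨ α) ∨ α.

β ⊗ α = max(0, 0.054 + 0.647 − 1) = max(0, -0.299) = 0.000
¬(β ⊗ α) = 1 − 0.000 = 1.000
¬¬(β ⊗ α) = 1 − 1.000 = 0.000
¬¬(β ⊗ α) ∧ β = min(0.000, 0.054) = 0.000
β ∧ β = min(0.054, 0.054) = 0.054
¬(β ∧ β) = 1 − 0.054 = 0.946
(¬¬(β ⊗ α) ∧ β) ∨ ¬(β ∧ β) = max(0.000, 0.946) = 0.946
((¬¬(β ⊗ α) ∧ β) ∨ ¬(β ∧ β)) ∨ α = max(0.946, 0.647) = 0.946
(((¬¬(β ⊗ α) ∧ β) ∨ ¬(β ∧ β)) ∨ α) ∨ α = max(0.946, 0.647) = 0.946

0.946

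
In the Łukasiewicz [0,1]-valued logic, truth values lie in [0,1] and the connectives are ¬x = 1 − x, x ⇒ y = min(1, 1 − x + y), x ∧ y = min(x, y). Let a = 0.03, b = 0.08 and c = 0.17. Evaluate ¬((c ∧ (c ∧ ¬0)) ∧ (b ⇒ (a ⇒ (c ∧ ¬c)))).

0.83

¬0 = 1 − 0.00 = 1.00
c ∧ ¬0 = min(0.17, 1.00) = 0.17
c ∧ (c ∧ ¬0) = min(0.17, 0.17) = 0.17
¬c = 1 − 0.17 = 0.83
c ∧ ¬c = min(0.17, 0.83) = 0.17
a ⇒ (c ∧ ¬c) = min(1, 1 − 0.03 + 0.17) = min(1, 1.14) = 1.00
b ⇒ (a ⇒ (c ∧ ¬c)) = min(1, 1 − 0.08 + 1.00) = min(1, 1.92) = 1.00
(c ∧ (c ∧ ¬0)) ∧ (b ⇒ (a ⇒ (c ∧ ¬c))) = min(0.17, 1.00) = 0.17
¬((c ∧ (c ∧ ¬0)) ∧ (b ⇒ (a ⇒ (c ∧ ¬c)))) = 1 − 0.17 = 0.83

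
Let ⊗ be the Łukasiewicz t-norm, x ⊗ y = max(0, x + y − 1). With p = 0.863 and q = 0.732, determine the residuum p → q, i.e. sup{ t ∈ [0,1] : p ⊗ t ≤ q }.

The residuum of the Łukasiewicz t-norm gives the supremum: min(1, 1 − 0.863 + 0.732).
1 − 0.863 + 0.732 = 0.869, so t = min(1, 0.869) = 0.869.
Check: 0.863 ⊗ 0.869 = max(0, 0.732) = 0.732 ≤ 0.732.

0.869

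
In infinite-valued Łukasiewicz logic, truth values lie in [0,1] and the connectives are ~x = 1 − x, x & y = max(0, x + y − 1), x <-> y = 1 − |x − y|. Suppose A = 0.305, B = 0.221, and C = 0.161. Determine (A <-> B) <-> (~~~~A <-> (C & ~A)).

0.779

A <-> B = 1 − |0.305 − 0.221| = 1 − 0.084 = 0.916
~A = 1 − 0.305 = 0.695
~~A = 1 − 0.695 = 0.305
~~~A = 1 − 0.305 = 0.695
~~~~A = 1 − 0.695 = 0.305
C & ~A = max(0, 0.161 + 0.695 − 1) = max(0, -0.144) = 0.000
~~~~A <-> (C & ~A) = 1 − |0.305 − 0.000| = 1 − 0.305 = 0.695
(A <-> B) <-> (~~~~A <-> (C & ~A)) = 1 − |0.916 − 0.695| = 1 − 0.221 = 0.779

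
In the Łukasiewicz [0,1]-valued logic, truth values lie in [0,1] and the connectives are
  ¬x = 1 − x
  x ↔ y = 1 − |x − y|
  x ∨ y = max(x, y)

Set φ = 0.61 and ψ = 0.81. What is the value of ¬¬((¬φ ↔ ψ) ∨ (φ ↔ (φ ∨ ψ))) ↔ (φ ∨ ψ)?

0.99

¬φ = 1 − 0.61 = 0.39
¬φ ↔ ψ = 1 − |0.39 − 0.81| = 1 − 0.42 = 0.58
φ ∨ ψ = max(0.61, 0.81) = 0.81
φ ↔ (φ ∨ ψ) = 1 − |0.61 − 0.81| = 1 − 0.20 = 0.80
(¬φ ↔ ψ) ∨ (φ ↔ (φ ∨ ψ)) = max(0.58, 0.80) = 0.80
¬((¬φ ↔ ψ) ∨ (φ ↔ (φ ∨ ψ))) = 1 − 0.80 = 0.20
¬¬((¬φ ↔ ψ) ∨ (φ ↔ (φ ∨ ψ))) = 1 − 0.20 = 0.80
¬¬((¬φ ↔ ψ) ∨ (φ ↔ (φ ∨ ψ))) ↔ (φ ∨ ψ) = 1 − |0.80 − 0.81| = 1 − 0.01 = 0.99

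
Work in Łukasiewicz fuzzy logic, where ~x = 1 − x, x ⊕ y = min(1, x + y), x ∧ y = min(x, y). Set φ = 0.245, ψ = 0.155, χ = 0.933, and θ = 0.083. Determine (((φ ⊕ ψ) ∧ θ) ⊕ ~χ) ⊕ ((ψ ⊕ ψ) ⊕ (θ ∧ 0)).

φ ⊕ ψ = min(1, 0.245 + 0.155) = min(1, 0.400) = 0.400
(φ ⊕ ψ) ∧ θ = min(0.400, 0.083) = 0.083
~χ = 1 − 0.933 = 0.067
((φ ⊕ ψ) ∧ θ) ⊕ ~χ = min(1, 0.083 + 0.067) = min(1, 0.150) = 0.150
ψ ⊕ ψ = min(1, 0.155 + 0.155) = min(1, 0.310) = 0.310
θ ∧ 0 = min(0.083, 0.000) = 0.000
(ψ ⊕ ψ) ⊕ (θ ∧ 0) = min(1, 0.310 + 0.000) = min(1, 0.310) = 0.310
(((φ ⊕ ψ) ∧ θ) ⊕ ~χ) ⊕ ((ψ ⊕ ψ) ⊕ (θ ∧ 0)) = min(1, 0.150 + 0.310) = min(1, 0.460) = 0.460

0.460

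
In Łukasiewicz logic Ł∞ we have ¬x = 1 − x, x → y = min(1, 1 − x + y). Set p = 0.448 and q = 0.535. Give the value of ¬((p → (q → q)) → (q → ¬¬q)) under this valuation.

q → q = min(1, 1 − 0.535 + 0.535) = min(1, 1.000) = 1.000
p → (q → q) = min(1, 1 − 0.448 + 1.000) = min(1, 1.552) = 1.000
¬q = 1 − 0.535 = 0.465
¬¬q = 1 − 0.465 = 0.535
q → ¬¬q = min(1, 1 − 0.535 + 0.535) = min(1, 1.000) = 1.000
(p → (q → q)) → (q → ¬¬q) = min(1, 1 − 1.000 + 1.000) = min(1, 1.000) = 1.000
¬((p → (q → q)) → (q → ¬¬q)) = 1 − 1.000 = 0.000

0.000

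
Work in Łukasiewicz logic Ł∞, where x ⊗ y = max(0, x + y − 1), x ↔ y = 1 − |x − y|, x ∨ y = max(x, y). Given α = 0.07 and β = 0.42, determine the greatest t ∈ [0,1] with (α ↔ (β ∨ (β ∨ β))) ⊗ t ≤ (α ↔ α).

1.00

β ∨ β = max(0.42, 0.42) = 0.42
β ∨ (β ∨ β) = max(0.42, 0.42) = 0.42
α ↔ (β ∨ (β ∨ β)) = 1 − |0.07 − 0.42| = 1 − 0.35 = 0.65
So the left factor is α ↔ (β ∨ (β ∨ β)) = 0.65.
α ↔ α = 1 − |0.07 − 0.07| = 1 − 0.00 = 1.00
So the right-hand bound is α ↔ α = 1.00.
The residuum of the Łukasiewicz t-norm gives the supremum: min(1, 1 − 0.65 + 1.00).
1 − 0.65 + 1.00 = 1.35, so t = min(1, 1.35) = 1.00.
Check: 0.65 ⊗ 1.00 = max(0, 0.65) = 0.65 ≤ 1.00.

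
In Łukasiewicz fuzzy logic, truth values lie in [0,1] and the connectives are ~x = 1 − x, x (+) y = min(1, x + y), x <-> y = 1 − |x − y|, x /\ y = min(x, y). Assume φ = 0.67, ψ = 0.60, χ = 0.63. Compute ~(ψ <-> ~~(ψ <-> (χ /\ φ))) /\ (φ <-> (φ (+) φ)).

χ /\ φ = min(0.63, 0.67) = 0.63
ψ <-> (χ /\ φ) = 1 − |0.60 − 0.63| = 1 − 0.03 = 0.97
~(ψ <-> (χ /\ φ)) = 1 − 0.97 = 0.03
~~(ψ <-> (χ /\ φ)) = 1 − 0.03 = 0.97
ψ <-> ~~(ψ <-> (χ /\ φ)) = 1 − |0.60 − 0.97| = 1 − 0.37 = 0.63
~(ψ <-> ~~(ψ <-> (χ /\ φ))) = 1 − 0.63 = 0.37
φ (+) φ = min(1, 0.67 + 0.67) = min(1, 1.34) = 1.00
φ <-> (φ (+) φ) = 1 − |0.67 − 1.00| = 1 − 0.33 = 0.67
~(ψ <-> ~~(ψ <-> (χ /\ φ))) /\ (φ <-> (φ (+) φ)) = min(0.37, 0.67) = 0.37

0.37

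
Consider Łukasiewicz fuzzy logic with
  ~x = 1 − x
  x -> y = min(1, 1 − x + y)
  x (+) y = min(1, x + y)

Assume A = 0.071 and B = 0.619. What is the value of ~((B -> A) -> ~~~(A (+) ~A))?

B -> A = min(1, 1 − 0.619 + 0.071) = min(1, 0.452) = 0.452
~A = 1 − 0.071 = 0.929
A (+) ~A = min(1, 0.071 + 0.929) = min(1, 1.000) = 1.000
~(A (+) ~A) = 1 − 1.000 = 0.000
~~(A (+) ~A) = 1 − 0.000 = 1.000
~~~(A (+) ~A) = 1 − 1.000 = 0.000
(B -> A) -> ~~~(A (+) ~A) = min(1, 1 − 0.452 + 0.000) = min(1, 0.548) = 0.548
~((B -> A) -> ~~~(A (+) ~A)) = 1 − 0.548 = 0.452

0.452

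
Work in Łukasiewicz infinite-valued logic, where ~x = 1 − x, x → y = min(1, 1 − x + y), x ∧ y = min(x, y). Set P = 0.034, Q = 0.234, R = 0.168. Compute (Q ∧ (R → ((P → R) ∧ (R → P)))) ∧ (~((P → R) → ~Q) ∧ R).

P → R = min(1, 1 − 0.034 + 0.168) = min(1, 1.134) = 1.000
R → P = min(1, 1 − 0.168 + 0.034) = min(1, 0.866) = 0.866
(P → R) ∧ (R → P) = min(1.000, 0.866) = 0.866
R → ((P → R) ∧ (R → P)) = min(1, 1 − 0.168 + 0.866) = min(1, 1.698) = 1.000
Q ∧ (R → ((P → R) ∧ (R → P))) = min(0.234, 1.000) = 0.234
~Q = 1 − 0.234 = 0.766
(P → R) → ~Q = min(1, 1 − 1.000 + 0.766) = min(1, 0.766) = 0.766
~((P → R) → ~Q) = 1 − 0.766 = 0.234
~((P → R) → ~Q) ∧ R = min(0.234, 0.168) = 0.168
(Q ∧ (R → ((P → R) ∧ (R → P)))) ∧ (~((P → R) → ~Q) ∧ R) = min(0.234, 0.168) = 0.168

0.168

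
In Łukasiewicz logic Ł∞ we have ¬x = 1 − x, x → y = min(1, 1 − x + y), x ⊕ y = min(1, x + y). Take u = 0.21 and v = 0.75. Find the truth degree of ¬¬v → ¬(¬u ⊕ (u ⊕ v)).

0.25

¬v = 1 − 0.75 = 0.25
¬¬v = 1 − 0.25 = 0.75
¬u = 1 − 0.21 = 0.79
u ⊕ v = min(1, 0.21 + 0.75) = min(1, 0.96) = 0.96
¬u ⊕ (u ⊕ v) = min(1, 0.79 + 0.96) = min(1, 1.75) = 1.00
¬(¬u ⊕ (u ⊕ v)) = 1 − 1.00 = 0.00
¬¬v → ¬(¬u ⊕ (u ⊕ v)) = min(1, 1 − 0.75 + 0.00) = min(1, 0.25) = 0.25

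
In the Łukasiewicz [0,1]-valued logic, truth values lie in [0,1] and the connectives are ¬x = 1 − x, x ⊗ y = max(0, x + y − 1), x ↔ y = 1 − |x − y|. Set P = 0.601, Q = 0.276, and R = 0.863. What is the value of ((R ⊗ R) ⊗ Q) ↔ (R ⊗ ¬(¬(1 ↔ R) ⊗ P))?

0.139

R ⊗ R = max(0, 0.863 + 0.863 − 1) = max(0, 0.726) = 0.726
(R ⊗ R) ⊗ Q = max(0, 0.726 + 0.276 − 1) = max(0, 0.002) = 0.002
1 ↔ R = 1 − |1.000 − 0.863| = 1 − 0.137 = 0.863
¬(1 ↔ R) = 1 − 0.863 = 0.137
¬(1 ↔ R) ⊗ P = max(0, 0.137 + 0.601 − 1) = max(0, -0.262) = 0.000
¬(¬(1 ↔ R) ⊗ P) = 1 − 0.000 = 1.000
R ⊗ ¬(¬(1 ↔ R) ⊗ P) = max(0, 0.863 + 1.000 − 1) = max(0, 0.863) = 0.863
((R ⊗ R) ⊗ Q) ↔ (R ⊗ ¬(¬(1 ↔ R) ⊗ P)) = 1 − |0.002 − 0.863| = 1 − 0.861 = 0.139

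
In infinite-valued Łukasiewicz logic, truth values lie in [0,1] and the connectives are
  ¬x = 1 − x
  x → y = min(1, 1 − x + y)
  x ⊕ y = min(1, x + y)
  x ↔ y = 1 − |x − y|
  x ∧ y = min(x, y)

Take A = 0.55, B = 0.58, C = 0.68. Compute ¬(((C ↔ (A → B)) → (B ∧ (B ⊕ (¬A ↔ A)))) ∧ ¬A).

A → B = min(1, 1 − 0.55 + 0.58) = min(1, 1.03) = 1.00
C ↔ (A → B) = 1 − |0.68 − 1.00| = 1 − 0.32 = 0.68
¬A = 1 − 0.55 = 0.45
¬A ↔ A = 1 − |0.45 − 0.55| = 1 − 0.10 = 0.90
B ⊕ (¬A ↔ A) = min(1, 0.58 + 0.90) = min(1, 1.48) = 1.00
B ∧ (B ⊕ (¬A ↔ A)) = min(0.58, 1.00) = 0.58
(C ↔ (A → B)) → (B ∧ (B ⊕ (¬A ↔ A))) = min(1, 1 − 0.68 + 0.58) = min(1, 0.90) = 0.90
((C ↔ (A → B)) → (B ∧ (B ⊕ (¬A ↔ A)))) ∧ ¬A = min(0.90, 0.45) = 0.45
¬(((C ↔ (A → B)) → (B ∧ (B ⊕ (¬A ↔ A)))) ∧ ¬A) = 1 − 0.45 = 0.55

0.55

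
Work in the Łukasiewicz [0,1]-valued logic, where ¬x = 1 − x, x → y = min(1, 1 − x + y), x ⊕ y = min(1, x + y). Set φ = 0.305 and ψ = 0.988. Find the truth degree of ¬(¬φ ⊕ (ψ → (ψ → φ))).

0.000

¬φ = 1 − 0.305 = 0.695
ψ → φ = min(1, 1 − 0.988 + 0.305) = min(1, 0.317) = 0.317
ψ → (ψ → φ) = min(1, 1 − 0.988 + 0.317) = min(1, 0.329) = 0.329
¬φ ⊕ (ψ → (ψ → φ)) = min(1, 0.695 + 0.329) = min(1, 1.024) = 1.000
¬(¬φ ⊕ (ψ → (ψ → φ))) = 1 − 1.000 = 0.000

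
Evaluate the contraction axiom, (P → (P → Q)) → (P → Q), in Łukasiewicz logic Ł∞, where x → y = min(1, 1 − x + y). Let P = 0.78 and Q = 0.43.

P → Q = min(1, 1 − 0.78 + 0.43) = min(1, 0.65) = 0.65
P → (P → Q) = min(1, 1 − 0.78 + 0.65) = min(1, 0.87) = 0.87
(P → (P → Q)) → (P → Q) = min(1, 1 − 0.87 + 0.65) = min(1, 0.78) = 0.78
(The value 0.78 < 1 shows this instance is not satisfied; fails in Ł∞ (the t-norm is not idempotent).)

0.78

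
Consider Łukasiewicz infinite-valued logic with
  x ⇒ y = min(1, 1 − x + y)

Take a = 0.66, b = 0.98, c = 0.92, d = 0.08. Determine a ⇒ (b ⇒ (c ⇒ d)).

0.52

c ⇒ d = min(1, 1 − 0.92 + 0.08) = min(1, 0.16) = 0.16
b ⇒ (c ⇒ d) = min(1, 1 − 0.98 + 0.16) = min(1, 0.18) = 0.18
a ⇒ (b ⇒ (c ⇒ d)) = min(1, 1 − 0.66 + 0.18) = min(1, 0.52) = 0.52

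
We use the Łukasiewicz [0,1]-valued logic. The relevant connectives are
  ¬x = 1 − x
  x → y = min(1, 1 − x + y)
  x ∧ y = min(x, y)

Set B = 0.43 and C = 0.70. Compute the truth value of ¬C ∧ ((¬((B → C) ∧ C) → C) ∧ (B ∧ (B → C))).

0.30

¬C = 1 − 0.70 = 0.30
B → C = min(1, 1 − 0.43 + 0.70) = min(1, 1.27) = 1.00
(B → C) ∧ C = min(1.00, 0.70) = 0.70
¬((B → C) ∧ C) = 1 − 0.70 = 0.30
¬((B → C) ∧ C) → C = min(1, 1 − 0.30 + 0.70) = min(1, 1.40) = 1.00
B ∧ (B → C) = min(0.43, 1.00) = 0.43
(¬((B → C) ∧ C) → C) ∧ (B ∧ (B → C)) = min(1.00, 0.43) = 0.43
¬C ∧ ((¬((B → C) ∧ C) → C) ∧ (B ∧ (B → C))) = min(0.30, 0.43) = 0.30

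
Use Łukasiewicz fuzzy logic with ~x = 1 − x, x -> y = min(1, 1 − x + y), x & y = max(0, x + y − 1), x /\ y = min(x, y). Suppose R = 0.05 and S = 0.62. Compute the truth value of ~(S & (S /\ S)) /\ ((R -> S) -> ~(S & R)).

0.76

S /\ S = min(0.62, 0.62) = 0.62
S & (S /\ S) = max(0, 0.62 + 0.62 − 1) = max(0, 0.24) = 0.24
~(S & (S /\ S)) = 1 − 0.24 = 0.76
R -> S = min(1, 1 − 0.05 + 0.62) = min(1, 1.57) = 1.00
S & R = max(0, 0.62 + 0.05 − 1) = max(0, -0.33) = 0.00
~(S & R) = 1 − 0.00 = 1.00
(R -> S) -> ~(S & R) = min(1, 1 − 1.00 + 1.00) = min(1, 1.00) = 1.00
~(S & (S /\ S)) /\ ((R -> S) -> ~(S & R)) = min(0.76, 1.00) = 0.76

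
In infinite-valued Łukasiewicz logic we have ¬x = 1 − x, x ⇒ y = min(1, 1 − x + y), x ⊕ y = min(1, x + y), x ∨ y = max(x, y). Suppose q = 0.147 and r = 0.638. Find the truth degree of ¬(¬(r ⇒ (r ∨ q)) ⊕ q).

r ∨ q = max(0.638, 0.147) = 0.638
r ⇒ (r ∨ q) = min(1, 1 − 0.638 + 0.638) = min(1, 1.000) = 1.000
¬(r ⇒ (r ∨ q)) = 1 − 1.000 = 0.000
¬(r ⇒ (r ∨ q)) ⊕ q = min(1, 0.000 + 0.147) = min(1, 0.147) = 0.147
¬(¬(r ⇒ (r ∨ q)) ⊕ q) = 1 − 0.147 = 0.853

0.853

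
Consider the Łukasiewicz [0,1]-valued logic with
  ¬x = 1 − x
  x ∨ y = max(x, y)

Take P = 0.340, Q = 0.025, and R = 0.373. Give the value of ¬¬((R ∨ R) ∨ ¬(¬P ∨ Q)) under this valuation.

0.373

R ∨ R = max(0.373, 0.373) = 0.373
¬P = 1 − 0.340 = 0.660
¬P ∨ Q = max(0.660, 0.025) = 0.660
¬(¬P ∨ Q) = 1 − 0.660 = 0.340
(R ∨ R) ∨ ¬(¬P ∨ Q) = max(0.373, 0.340) = 0.373
¬((R ∨ R) ∨ ¬(¬P ∨ Q)) = 1 − 0.373 = 0.627
¬¬((R ∨ R) ∨ ¬(¬P ∨ Q)) = 1 − 0.627 = 0.373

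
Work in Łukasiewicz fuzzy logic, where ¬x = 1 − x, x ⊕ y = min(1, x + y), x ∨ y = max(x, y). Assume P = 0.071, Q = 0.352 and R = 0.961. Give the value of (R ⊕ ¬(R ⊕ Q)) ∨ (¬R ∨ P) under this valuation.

0.961

R ⊕ Q = min(1, 0.961 + 0.352) = min(1, 1.313) = 1.000
¬(R ⊕ Q) = 1 − 1.000 = 0.000
R ⊕ ¬(R ⊕ Q) = min(1, 0.961 + 0.000) = min(1, 0.961) = 0.961
¬R = 1 − 0.961 = 0.039
¬R ∨ P = max(0.039, 0.071) = 0.071
(R ⊕ ¬(R ⊕ Q)) ∨ (¬R ∨ P) = max(0.961, 0.071) = 0.961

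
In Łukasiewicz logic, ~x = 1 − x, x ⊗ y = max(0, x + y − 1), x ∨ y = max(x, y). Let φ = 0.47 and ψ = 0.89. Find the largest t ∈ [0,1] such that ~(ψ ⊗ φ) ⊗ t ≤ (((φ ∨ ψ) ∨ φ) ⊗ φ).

ψ ⊗ φ = max(0, 0.89 + 0.47 − 1) = max(0, 0.36) = 0.36
~(ψ ⊗ φ) = 1 − 0.36 = 0.64
So the left factor is ~(ψ ⊗ φ) = 0.64.
φ ∨ ψ = max(0.47, 0.89) = 0.89
(φ ∨ ψ) ∨ φ = max(0.89, 0.47) = 0.89
((φ ∨ ψ) ∨ φ) ⊗ φ = max(0, 0.89 + 0.47 − 1) = max(0, 0.36) = 0.36
So the right-hand bound is ((φ ∨ ψ) ∨ φ) ⊗ φ = 0.36.
The residuum of the Łukasiewicz t-norm gives the supremum: min(1, 1 − 0.64 + 0.36).
1 − 0.64 + 0.36 = 0.72, so t = min(1, 0.72) = 0.72.
Check: 0.64 ⊗ 0.72 = max(0, 0.36) = 0.36 ≤ 0.36.

0.72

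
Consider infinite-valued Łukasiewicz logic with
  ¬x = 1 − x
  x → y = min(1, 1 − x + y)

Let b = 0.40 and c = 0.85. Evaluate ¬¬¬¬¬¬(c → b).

0.55

c → b = min(1, 1 − 0.85 + 0.40) = min(1, 0.55) = 0.55
¬(c → b) = 1 − 0.55 = 0.45
¬¬(c → b) = 1 − 0.45 = 0.55
¬¬¬(c → b) = 1 − 0.55 = 0.45
¬¬¬¬(c → b) = 1 − 0.45 = 0.55
¬¬¬¬¬(c → b) = 1 − 0.55 = 0.45
¬¬¬¬¬¬(c → b) = 1 − 0.45 = 0.55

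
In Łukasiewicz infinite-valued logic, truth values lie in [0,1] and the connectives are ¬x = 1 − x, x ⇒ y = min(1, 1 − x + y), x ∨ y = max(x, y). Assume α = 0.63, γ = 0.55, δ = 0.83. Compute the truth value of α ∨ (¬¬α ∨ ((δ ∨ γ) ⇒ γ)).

0.72

¬α = 1 − 0.63 = 0.37
¬¬α = 1 − 0.37 = 0.63
δ ∨ γ = max(0.83, 0.55) = 0.83
(δ ∨ γ) ⇒ γ = min(1, 1 − 0.83 + 0.55) = min(1, 0.72) = 0.72
¬¬α ∨ ((δ ∨ γ) ⇒ γ) = max(0.63, 0.72) = 0.72
α ∨ (¬¬α ∨ ((δ ∨ γ) ⇒ γ)) = max(0.63, 0.72) = 0.72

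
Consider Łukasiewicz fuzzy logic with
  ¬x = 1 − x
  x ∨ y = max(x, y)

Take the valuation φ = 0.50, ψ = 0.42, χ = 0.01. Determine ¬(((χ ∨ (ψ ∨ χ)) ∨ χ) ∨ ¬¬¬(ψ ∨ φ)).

ψ ∨ χ = max(0.42, 0.01) = 0.42
χ ∨ (ψ ∨ χ) = max(0.01, 0.42) = 0.42
(χ ∨ (ψ ∨ χ)) ∨ χ = max(0.42, 0.01) = 0.42
ψ ∨ φ = max(0.42, 0.50) = 0.50
¬(ψ ∨ φ) = 1 − 0.50 = 0.50
¬¬(ψ ∨ φ) = 1 − 0.50 = 0.50
¬¬¬(ψ ∨ φ) = 1 − 0.50 = 0.50
((χ ∨ (ψ ∨ χ)) ∨ χ) ∨ ¬¬¬(ψ ∨ φ) = max(0.42, 0.50) = 0.50
¬(((χ ∨ (ψ ∨ χ)) ∨ χ) ∨ ¬¬¬(ψ ∨ φ)) = 1 − 0.50 = 0.50

0.50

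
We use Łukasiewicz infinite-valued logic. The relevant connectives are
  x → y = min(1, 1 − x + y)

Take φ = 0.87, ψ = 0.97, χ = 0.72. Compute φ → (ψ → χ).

ψ → χ = min(1, 1 − 0.97 + 0.72) = min(1, 0.75) = 0.75
φ → (ψ → χ) = min(1, 1 − 0.87 + 0.75) = min(1, 0.88) = 0.88

0.88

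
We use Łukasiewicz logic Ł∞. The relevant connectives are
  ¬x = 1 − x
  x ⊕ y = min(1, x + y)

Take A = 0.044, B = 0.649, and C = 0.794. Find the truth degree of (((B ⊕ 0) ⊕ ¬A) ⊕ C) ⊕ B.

B ⊕ 0 = min(1, 0.649 + 0.000) = min(1, 0.649) = 0.649
¬A = 1 − 0.044 = 0.956
(B ⊕ 0) ⊕ ¬A = min(1, 0.649 + 0.956) = min(1, 1.605) = 1.000
((B ⊕ 0) ⊕ ¬A) ⊕ C = min(1, 1.000 + 0.794) = min(1, 1.794) = 1.000
(((B ⊕ 0) ⊕ ¬A) ⊕ C) ⊕ B = min(1, 1.000 + 0.649) = min(1, 1.649) = 1.000

1.000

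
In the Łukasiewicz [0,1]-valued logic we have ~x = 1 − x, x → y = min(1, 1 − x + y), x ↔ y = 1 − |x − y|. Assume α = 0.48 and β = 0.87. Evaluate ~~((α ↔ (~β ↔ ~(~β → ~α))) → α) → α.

0.61

~β = 1 − 0.87 = 0.13
~α = 1 − 0.48 = 0.52
~β → ~α = min(1, 1 − 0.13 + 0.52) = min(1, 1.39) = 1.00
~(~β → ~α) = 1 − 1.00 = 0.00
~β ↔ ~(~β → ~α) = 1 − |0.13 − 0.00| = 1 − 0.13 = 0.87
α ↔ (~β ↔ ~(~β → ~α)) = 1 − |0.48 − 0.87| = 1 − 0.39 = 0.61
(α ↔ (~β ↔ ~(~β → ~α))) → α = min(1, 1 − 0.61 + 0.48) = min(1, 0.87) = 0.87
~((α ↔ (~β ↔ ~(~β → ~α))) → α) = 1 − 0.87 = 0.13
~~((α ↔ (~β ↔ ~(~β → ~α))) → α) = 1 − 0.13 = 0.87
~~((α ↔ (~β ↔ ~(~β → ~α))) → α) → α = min(1, 1 − 0.87 + 0.48) = min(1, 0.61) = 0.61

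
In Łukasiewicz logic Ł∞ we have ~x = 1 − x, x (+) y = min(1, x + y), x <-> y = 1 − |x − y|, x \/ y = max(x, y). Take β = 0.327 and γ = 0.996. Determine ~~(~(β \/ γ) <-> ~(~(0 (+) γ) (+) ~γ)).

β \/ γ = max(0.327, 0.996) = 0.996
~(β \/ γ) = 1 − 0.996 = 0.004
0 (+) γ = min(1, 0.000 + 0.996) = min(1, 0.996) = 0.996
~(0 (+) γ) = 1 − 0.996 = 0.004
~γ = 1 − 0.996 = 0.004
~(0 (+) γ) (+) ~γ = min(1, 0.004 + 0.004) = min(1, 0.008) = 0.008
~(~(0 (+) γ) (+) ~γ) = 1 − 0.008 = 0.992
~(β \/ γ) <-> ~(~(0 (+) γ) (+) ~γ) = 1 − |0.004 − 0.992| = 1 − 0.988 = 0.012
~(~(β \/ γ) <-> ~(~(0 (+) γ) (+) ~γ)) = 1 − 0.012 = 0.988
~~(~(β \/ γ) <-> ~(~(0 (+) γ) (+) ~γ)) = 1 − 0.988 = 0.012

0.012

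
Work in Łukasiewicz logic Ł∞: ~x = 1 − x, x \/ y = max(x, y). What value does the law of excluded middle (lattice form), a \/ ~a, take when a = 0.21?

~a = 1 − 0.21 = 0.79
a \/ ~a = max(0.21, 0.79) = 0.79
(The value 0.79 < 1 shows this instance is not satisfied; not a Ł∞-tautology — its value is max(a, 1−a).)

0.79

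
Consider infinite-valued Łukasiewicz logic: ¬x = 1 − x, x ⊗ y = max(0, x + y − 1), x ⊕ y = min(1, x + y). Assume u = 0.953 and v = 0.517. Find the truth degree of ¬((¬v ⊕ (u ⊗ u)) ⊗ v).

¬v = 1 − 0.517 = 0.483
u ⊗ u = max(0, 0.953 + 0.953 − 1) = max(0, 0.906) = 0.906
¬v ⊕ (u ⊗ u) = min(1, 0.483 + 0.906) = min(1, 1.389) = 1.000
(¬v ⊕ (u ⊗ u)) ⊗ v = max(0, 1.000 + 0.517 − 1) = max(0, 0.517) = 0.517
¬((¬v ⊕ (u ⊗ u)) ⊗ v) = 1 − 0.517 = 0.483

0.483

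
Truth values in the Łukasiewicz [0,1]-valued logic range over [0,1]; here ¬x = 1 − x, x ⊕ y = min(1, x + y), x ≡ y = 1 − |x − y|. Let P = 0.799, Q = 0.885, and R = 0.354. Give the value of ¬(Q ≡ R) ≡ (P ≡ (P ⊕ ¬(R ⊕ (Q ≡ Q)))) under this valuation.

Q ≡ R = 1 − |0.885 − 0.354| = 1 − 0.531 = 0.469
¬(Q ≡ R) = 1 − 0.469 = 0.531
Q ≡ Q = 1 − |0.885 − 0.885| = 1 − 0.000 = 1.000
R ⊕ (Q ≡ Q) = min(1, 0.354 + 1.000) = min(1, 1.354) = 1.000
¬(R ⊕ (Q ≡ Q)) = 1 − 1.000 = 0.000
P ⊕ ¬(R ⊕ (Q ≡ Q)) = min(1, 0.799 + 0.000) = min(1, 0.799) = 0.799
P ≡ (P ⊕ ¬(R ⊕ (Q ≡ Q))) = 1 − |0.799 − 0.799| = 1 − 0.000 = 1.000
¬(Q ≡ R) ≡ (P ≡ (P ⊕ ¬(R ⊕ (Q ≡ Q)))) = 1 − |0.531 − 1.000| = 1 − 0.469 = 0.531

0.531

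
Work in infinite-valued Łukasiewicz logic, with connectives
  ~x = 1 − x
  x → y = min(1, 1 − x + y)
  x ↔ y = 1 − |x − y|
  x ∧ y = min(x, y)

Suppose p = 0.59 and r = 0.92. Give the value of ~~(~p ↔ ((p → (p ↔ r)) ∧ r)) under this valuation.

0.49

~p = 1 − 0.59 = 0.41
p ↔ r = 1 − |0.59 − 0.92| = 1 − 0.33 = 0.67
p → (p ↔ r) = min(1, 1 − 0.59 + 0.67) = min(1, 1.08) = 1.00
(p → (p ↔ r)) ∧ r = min(1.00, 0.92) = 0.92
~p ↔ ((p → (p ↔ r)) ∧ r) = 1 − |0.41 − 0.92| = 1 − 0.51 = 0.49
~(~p ↔ ((p → (p ↔ r)) ∧ r)) = 1 − 0.49 = 0.51
~~(~p ↔ ((p → (p ↔ r)) ∧ r)) = 1 − 0.51 = 0.49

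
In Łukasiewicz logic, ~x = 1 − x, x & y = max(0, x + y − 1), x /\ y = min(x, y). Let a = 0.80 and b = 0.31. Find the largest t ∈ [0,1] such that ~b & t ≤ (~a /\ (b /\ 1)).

~b = 1 − 0.31 = 0.69
So the left factor is ~b = 0.69.
~a = 1 − 0.80 = 0.20
b /\ 1 = min(0.31, 1.00) = 0.31
~a /\ (b /\ 1) = min(0.20, 0.31) = 0.20
So the right-hand bound is ~a /\ (b /\ 1) = 0.20.
The residuum of the Łukasiewicz t-norm gives the supremum: min(1, 1 − 0.69 + 0.20).
1 − 0.69 + 0.20 = 0.51, so t = min(1, 0.51) = 0.51.
Check: 0.69 & 0.51 = max(0, 0.20) = 0.20 ≤ 0.20.

0.51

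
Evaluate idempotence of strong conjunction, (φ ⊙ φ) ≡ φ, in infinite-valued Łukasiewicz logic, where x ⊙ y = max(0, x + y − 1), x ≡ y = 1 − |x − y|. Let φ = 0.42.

0.58

φ ⊙ φ = max(0, 0.42 + 0.42 − 1) = max(0, -0.16) = 0.00
(φ ⊙ φ) ≡ φ = 1 − |0.00 − 0.42| = 1 − 0.42 = 0.58
(The value 0.58 < 1 shows this instance is not satisfied; fails in Ł∞ since a ⊗ a = max(0, 2a−1) ≠ a in general.)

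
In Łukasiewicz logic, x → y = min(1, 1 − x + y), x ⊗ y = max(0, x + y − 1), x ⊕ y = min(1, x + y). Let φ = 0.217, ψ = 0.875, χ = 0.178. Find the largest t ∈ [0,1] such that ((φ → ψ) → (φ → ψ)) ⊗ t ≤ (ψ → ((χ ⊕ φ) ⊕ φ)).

φ → ψ = min(1, 1 − 0.217 + 0.875) = min(1, 1.658) = 1.000
(φ → ψ) → (φ → ψ) = min(1, 1 − 1.000 + 1.000) = min(1, 1.000) = 1.000
So the left factor is (φ → ψ) → (φ → ψ) = 1.000.
χ ⊕ φ = min(1, 0.178 + 0.217) = min(1, 0.395) = 0.395
(χ ⊕ φ) ⊕ φ = min(1, 0.395 + 0.217) = min(1, 0.612) = 0.612
ψ → ((χ ⊕ φ) ⊕ φ) = min(1, 1 − 0.875 + 0.612) = min(1, 0.737) = 0.737
So the right-hand bound is ψ → ((χ ⊕ φ) ⊕ φ) = 0.737.
The residuum of the Łukasiewicz t-norm gives the supremum: min(1, 1 − 1.000 + 0.737).
1 − 1.000 + 0.737 = 0.737, so t = min(1, 0.737) = 0.737.
Check: 1.000 ⊗ 0.737 = max(0, 0.737) = 0.737 ≤ 0.737.

0.737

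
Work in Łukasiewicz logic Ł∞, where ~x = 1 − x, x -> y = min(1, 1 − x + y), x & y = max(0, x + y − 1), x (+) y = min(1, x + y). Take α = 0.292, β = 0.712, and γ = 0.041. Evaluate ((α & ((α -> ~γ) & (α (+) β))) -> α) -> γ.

0.041

~γ = 1 − 0.041 = 0.959
α -> ~γ = min(1, 1 − 0.292 + 0.959) = min(1, 1.667) = 1.000
α (+) β = min(1, 0.292 + 0.712) = min(1, 1.004) = 1.000
(α -> ~γ) & (α (+) β) = max(0, 1.000 + 1.000 − 1) = max(0, 1.000) = 1.000
α & ((α -> ~γ) & (α (+) β)) = max(0, 0.292 + 1.000 − 1) = max(0, 0.292) = 0.292
(α & ((α -> ~γ) & (α (+) β))) -> α = min(1, 1 − 0.292 + 0.292) = min(1, 1.000) = 1.000
((α & ((α -> ~γ) & (α (+) β))) -> α) -> γ = min(1, 1 − 1.000 + 0.041) = min(1, 0.041) = 0.041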